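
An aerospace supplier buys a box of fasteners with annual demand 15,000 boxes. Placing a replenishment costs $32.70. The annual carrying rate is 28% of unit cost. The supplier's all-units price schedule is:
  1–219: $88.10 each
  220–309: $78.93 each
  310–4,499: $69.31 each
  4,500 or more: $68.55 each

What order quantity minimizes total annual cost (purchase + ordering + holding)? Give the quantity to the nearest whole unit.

Q* ≈ 310 boxes

Holding cost per unit per year at price C is H = 0.28·C.
Evaluate total cost at each tier's feasible EOQ or, if the EOQ is below the tier, at the tier's minimum quantity.
EOQ at $88.10 = 199.4 (feasible in tier 1): TC = 15,000×$88.10 + (15,000/199.4)×32.7 + (199.4/2)×0.28×$88.10 = $1,326,419.28.
EOQ at $78.93 = 210.7 < 220, so use break Q=220: TC = 15,000×$78.93 + (15,000/220.0)×32.7 + (220.0/2)×0.28×$78.93 = $1,188,610.59.
EOQ at $69.31 = 224.8 < 310, so use break Q=310: TC = 15,000×$69.31 + (15,000/310.0)×32.7 + (310.0/2)×0.28×$69.31 = $1,044,240.31.
EOQ at $68.55 = 226.1 < 4500, so use break Q=4500: TC = 15,000×$68.55 + (15,000/4500.0)×32.7 + (4500.0/2)×0.28×$68.55 = $1,071,545.50.
Lowest total cost is $1,044,240.31 at Q = 310.0.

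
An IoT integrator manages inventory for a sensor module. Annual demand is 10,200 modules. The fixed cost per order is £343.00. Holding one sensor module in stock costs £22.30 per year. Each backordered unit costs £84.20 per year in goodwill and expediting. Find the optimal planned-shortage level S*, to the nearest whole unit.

S* ≈ 132 modules

With planned backorders, Q* = √(2DS/H) · √((H+B)/B).
√(2DS/H) = √(2 × 10,200 × 343 / 22.3) = 560.157.
√((H+B)/B) = √((22.3+84.2)/84.2) = 1.1247.
Q* ≈ 629.982.
S* = Q* · H/(H+B) = 629.982 × 22.3/106.5 ≈ 131.912.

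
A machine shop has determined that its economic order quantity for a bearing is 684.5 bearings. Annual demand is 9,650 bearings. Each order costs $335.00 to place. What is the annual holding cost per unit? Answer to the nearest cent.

H ≈ $13.80

Squaring Q* = √(2DS/H) gives Q*² = 2DS/H.
From Q* = √(2DS/H): H = 2DS / Q*² = 2 × 9,650 × 335 / 684.5² = 13.7992.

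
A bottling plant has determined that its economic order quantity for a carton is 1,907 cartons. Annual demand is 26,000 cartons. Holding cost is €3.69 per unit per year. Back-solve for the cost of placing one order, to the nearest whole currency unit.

The basic EOQ model gives Q* = √(2DS/H); rearrange for the unknown.
From Q* = √(2DS/H): S = Q*²H / (2D) = 1,907² × 3.69 / (2 × 26,000) = 258.0622.

S ≈ €258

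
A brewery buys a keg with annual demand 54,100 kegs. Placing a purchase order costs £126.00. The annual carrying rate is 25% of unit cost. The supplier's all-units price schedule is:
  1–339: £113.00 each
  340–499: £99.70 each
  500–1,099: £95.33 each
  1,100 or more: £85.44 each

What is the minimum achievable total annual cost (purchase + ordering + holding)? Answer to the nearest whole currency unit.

Holding cost per unit per year at price C is H = 0.25·C.
Evaluate total cost at each tier's feasible EOQ or, if the EOQ is below the tier, at the tier's minimum quantity.
Tier 1 (£113.00): EOQ = 694.7 exceeds tier's upper bound 339, so this tier is dominated.
Tier 2 (£99.70): EOQ = 739.6 exceeds tier's upper bound 499, so this tier is dominated.
EOQ at £95.33 = 756.3 (feasible in tier 3): TC = 54,100×£95.33 + (54,100/756.3)×126 + (756.3/2)×0.25×£95.33 = £5,175,378.35.
EOQ at £85.44 = 798.9 < 1100, so use break Q=1100: TC = 54,100×£85.44 + (54,100/1100.0)×126 + (1100.0/2)×0.25×£85.44 = £4,640,248.91.
Lowest total cost among the candidates is at Q = 1100.0.

TC* ≈ £4,640,249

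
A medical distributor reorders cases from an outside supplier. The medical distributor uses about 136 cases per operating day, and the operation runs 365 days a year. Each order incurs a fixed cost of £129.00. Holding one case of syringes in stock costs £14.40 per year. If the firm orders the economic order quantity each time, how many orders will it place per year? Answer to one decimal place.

N ≈ 52.6 orders per year

Annual demand D = 136 × 365 = 49,640.
The optimal lot size = √(2DS/H) = √(2 × 49,640 × 129 / 14.4) ≈ 943.07.
Orders per year = D / Q* = 49,640 / 943.07 ≈ 52.637.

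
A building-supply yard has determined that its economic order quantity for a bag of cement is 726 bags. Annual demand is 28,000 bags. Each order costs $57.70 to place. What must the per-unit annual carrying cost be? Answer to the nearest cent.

The basic EOQ model gives Q* = √(2DS/H); rearrange for the unknown.
From Q* = √(2DS/H): H = 2DS / Q*² = 2 × 28,000 × 57.7 / 726² = 6.1304.

H ≈ $6.13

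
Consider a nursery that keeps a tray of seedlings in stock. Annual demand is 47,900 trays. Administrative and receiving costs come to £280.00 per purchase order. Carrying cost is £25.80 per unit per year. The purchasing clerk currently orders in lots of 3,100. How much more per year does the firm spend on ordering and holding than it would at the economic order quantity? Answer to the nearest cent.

Extra cost ≈ £18,009.43 per year

EOQ = √(2DS/H) = √(2 × 47,900 × 280 / 25.8) ≈ 1019.65.
Cost at Q* = (D/Q*)S + (Q*/2)H = √(2DSH) ≈ £26,307.02.
Cost at Q = 3,100: (47,900/3,100)×280 + (3,100/2)×25.8 = £4,326.45 + £39,990.00 = £44,316.45.
Excess = £44,316.45 − £26,307.02 = £18,009.43.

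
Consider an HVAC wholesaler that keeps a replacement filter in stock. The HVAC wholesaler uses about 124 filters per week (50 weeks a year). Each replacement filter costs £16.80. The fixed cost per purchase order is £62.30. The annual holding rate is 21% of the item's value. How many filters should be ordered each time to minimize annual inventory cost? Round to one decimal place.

Q* ≈ 467.9 filters

Annual demand D = 124 × 50 = 6,200.
Holding cost H = 0.21 × £16.80 = £3.5280 per unit per year.
EOQ = √(2DS / H) = √(2 × 6,200 × 62.3 / 3.528).
= √(772,520 / 3.528) = √218,968.254 ≈ 467.940.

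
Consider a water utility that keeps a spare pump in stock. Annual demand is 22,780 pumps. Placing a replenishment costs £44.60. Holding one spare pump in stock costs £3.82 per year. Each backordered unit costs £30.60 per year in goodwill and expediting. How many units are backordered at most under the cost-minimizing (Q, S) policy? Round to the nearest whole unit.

With planned backorders, Q* = √(2DS/H) · √((H+B)/B).
√(2DS/H) = √(2 × 22,780 × 44.6 / 3.82) = 729.336.
√((H+B)/B) = √((3.82+30.6)/30.6) = 1.0606.
Q* ≈ 773.521.
S* = Q* · H/(H+B) = 773.521 × 3.82/34.42 ≈ 85.847.

S* ≈ 86 pumps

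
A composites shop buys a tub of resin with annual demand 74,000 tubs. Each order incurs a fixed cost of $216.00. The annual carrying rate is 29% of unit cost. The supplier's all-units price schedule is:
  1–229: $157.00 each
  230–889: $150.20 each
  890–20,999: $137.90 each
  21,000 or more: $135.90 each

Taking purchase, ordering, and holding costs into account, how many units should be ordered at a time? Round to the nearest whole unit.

Holding cost per unit per year at price C is H = 0.29·C.
Candidates are each tier's EOQ (if it falls in that tier) and each price-break quantity.
Tier 1 ($157.00): EOQ = 837.9 exceeds tier's upper bound 229, so this tier is dominated.
EOQ at $150.20 = 856.7 (feasible in tier 2): TC = 74,000×$150.20 + (74,000/856.7)×216 + (856.7/2)×0.29×$150.20 = $11,152,115.71.
EOQ at $137.90 = 894.1 (feasible in tier 3): TC = 74,000×$137.90 + (74,000/894.1)×216 + (894.1/2)×0.29×$137.90 = $10,240,355.17.
EOQ at $135.90 = 900.6 < 21000, so use break Q=21000: TC = 74,000×$135.90 + (74,000/21000.0)×216 + (21000.0/2)×0.29×$135.90 = $10,471,176.64.
Lowest total cost is $10,240,355.17 at Q = 894.1.

Q* ≈ 894 tubs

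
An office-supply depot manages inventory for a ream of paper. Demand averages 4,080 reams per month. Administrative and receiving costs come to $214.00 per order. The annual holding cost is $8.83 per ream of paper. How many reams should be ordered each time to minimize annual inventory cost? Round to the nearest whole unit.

Q* ≈ 1,541 reams

Annual demand D = 4,080 × 12 = 48,960.
EOQ = √(2DS / H) = √(2 × 48,960 × 214 / 8.83).
= √(20,954,880 / 8.83) = √2,373,146.0929 ≈ 1540.502.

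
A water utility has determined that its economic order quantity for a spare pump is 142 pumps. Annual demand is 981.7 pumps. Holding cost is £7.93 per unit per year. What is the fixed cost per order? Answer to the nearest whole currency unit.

Squaring Q* = √(2DS/H) gives Q*² = 2DS/H.
From Q* = √(2DS/H): S = Q*²H / (2D) = 142² × 7.93 / (2 × 981.7) = 81.4406.

S ≈ £81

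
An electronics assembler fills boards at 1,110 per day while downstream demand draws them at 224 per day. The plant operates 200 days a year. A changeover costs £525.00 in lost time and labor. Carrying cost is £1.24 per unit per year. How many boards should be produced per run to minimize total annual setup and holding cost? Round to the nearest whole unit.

Q* ≈ 6,894 boards

Annual demand D = 224 × 200 = 44,800.
Production build-up factor (1 − d/p) = 1 − 224/1,110 = 0.7982.
Q* = √(2DS / (H(1 − d/p))) = √(2 × 44,800 × 525 / (1.24 × 0.7982)).
= √(47,040,000 / 0.9898) ≈ 6893.939.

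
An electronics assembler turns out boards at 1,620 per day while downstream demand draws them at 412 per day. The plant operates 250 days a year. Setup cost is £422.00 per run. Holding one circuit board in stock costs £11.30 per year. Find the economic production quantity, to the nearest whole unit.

Annual demand D = 412 × 250 = 103,000.
Production build-up factor (1 − d/p) = 1 − 412/1,620 = 0.7457.
Q* = √(2DS / (H(1 − d/p))) = √(2 × 103,000 × 422 / (11.3 × 0.7457)).
= √(86,932,000 / 8.4262) ≈ 3211.993.

Q* ≈ 3,212 boards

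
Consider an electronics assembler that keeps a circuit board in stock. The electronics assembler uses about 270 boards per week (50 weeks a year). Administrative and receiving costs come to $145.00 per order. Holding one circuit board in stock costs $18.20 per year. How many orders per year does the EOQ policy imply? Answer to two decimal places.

Annual demand D = 270 × 50 = 13,500.
Q* = √(2DS/H) = √(2 × 13,500 × 145 / 18.2) ≈ 463.80.
Orders per year = D / Q* = 13,500 / 463.80 ≈ 29.107.

N ≈ 29.11 orders per year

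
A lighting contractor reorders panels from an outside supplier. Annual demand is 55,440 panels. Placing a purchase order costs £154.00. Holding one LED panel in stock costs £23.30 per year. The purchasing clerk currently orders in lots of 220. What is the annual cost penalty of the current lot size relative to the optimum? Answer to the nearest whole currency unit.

EOQ = √(2DS/H) = √(2 × 55,440 × 154 / 23.3) ≈ 856.07.
Cost at Q* = (D/Q*)S + (Q*/2)H = √(2DSH) ≈ £19,946.42.
Cost at Q = 220: (55,440/220)×154 + (220/2)×23.3 = £38,808.00 + £2,563.00 = £41,371.00.
Excess = £41,371.00 − £19,946.42 = £21,424.58.

Extra cost ≈ £21,425 per year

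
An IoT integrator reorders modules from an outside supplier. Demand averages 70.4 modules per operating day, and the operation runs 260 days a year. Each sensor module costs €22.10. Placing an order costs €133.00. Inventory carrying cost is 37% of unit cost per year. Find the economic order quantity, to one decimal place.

Annual demand D = 70.4 × 260 = 18,304.
Holding cost H = 0.37 × €22.10 = €8.1770 per unit per year.
EOQ = √(2DS / H) = √(2 × 18,304 × 133 / 8.177).
= √(4,868,864 / 8.177) = √595,434.0223 ≈ 771.644.

Q* ≈ 771.6 modules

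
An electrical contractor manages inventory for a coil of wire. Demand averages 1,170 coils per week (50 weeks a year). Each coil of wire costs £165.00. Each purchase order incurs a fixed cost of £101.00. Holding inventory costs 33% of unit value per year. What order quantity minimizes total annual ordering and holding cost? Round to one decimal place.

Annual demand D = 1,170 × 50 = 58,500.
Holding cost H = 0.33 × £165.00 = £54.4500 per unit per year.
EOQ = √(2DS / H) = √(2 × 58,500 × 101 / 54.45).
= √(11,817,000 / 54.45) = √217,024.7934 ≈ 465.859.

Q* ≈ 465.9 coils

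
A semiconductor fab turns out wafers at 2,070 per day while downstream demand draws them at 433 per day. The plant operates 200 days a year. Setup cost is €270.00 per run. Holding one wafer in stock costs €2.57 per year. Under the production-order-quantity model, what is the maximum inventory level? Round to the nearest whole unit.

Annual demand D = 433 × 200 = 86,600.
Production build-up factor (1 − d/p) = 1 − 433/2,070 = 0.7908.
Q* = √(2DS / (H(1 − d/p))) = √(2 × 86,600 × 270 / (2.57 × 0.7908)).
= √(46,764,000 / 2.0324) ≈ 4796.783.
Maximum inventory = Q*(1 − d/p) = 4796.783 × 0.7908 ≈ 3793.398.

I_max ≈ 3,793 wafers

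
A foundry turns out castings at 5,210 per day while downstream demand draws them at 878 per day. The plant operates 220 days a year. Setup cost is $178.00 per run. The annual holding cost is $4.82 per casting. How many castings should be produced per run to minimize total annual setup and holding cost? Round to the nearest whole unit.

Q* ≈ 4,142 castings

Annual demand D = 878 × 220 = 193,160.
Production build-up factor (1 − d/p) = 1 − 878/5,210 = 0.8315.
Q* = √(2DS / (H(1 − d/p))) = √(2 × 193,160 × 178 / (4.82 × 0.8315)).
= √(68,764,960 / 4.0077) ≈ 4142.235.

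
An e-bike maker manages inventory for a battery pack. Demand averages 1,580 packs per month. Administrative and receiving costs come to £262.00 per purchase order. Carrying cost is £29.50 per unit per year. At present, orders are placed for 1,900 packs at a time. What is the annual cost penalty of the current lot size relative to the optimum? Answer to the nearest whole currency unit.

Extra cost ≈ £13,520 per year

Annual demand D = 1,580 × 12 = 18,960.
EOQ = √(2DS/H) = √(2 × 18,960 × 262 / 29.5) ≈ 580.33.
Cost at Q* = (D/Q*)S + (Q*/2)H = √(2DSH) ≈ £17,119.69.
Cost at Q = 1,900: (18,960/1,900)×262 + (1,900/2)×29.5 = £2,614.48 + £28,025.00 = £30,639.48.
Excess = £30,639.48 − £17,119.69 = £13,519.80.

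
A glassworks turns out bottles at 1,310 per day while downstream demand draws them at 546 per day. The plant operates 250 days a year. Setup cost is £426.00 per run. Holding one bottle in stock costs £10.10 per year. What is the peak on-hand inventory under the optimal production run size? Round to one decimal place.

Annual demand D = 546 × 250 = 136,500.
Production build-up factor (1 − d/p) = 1 − 546/1,310 = 0.5832.
Q* = √(2DS / (H(1 − d/p))) = √(2 × 136,500 × 426 / (10.1 × 0.5832)).
= √(116,298,000 / 5.8904) ≈ 4443.390.
Maximum inventory = Q*(1 − d/p) = 4443.390 × 0.5832 ≈ 2591.412.

I_max ≈ 2,591.4 bottles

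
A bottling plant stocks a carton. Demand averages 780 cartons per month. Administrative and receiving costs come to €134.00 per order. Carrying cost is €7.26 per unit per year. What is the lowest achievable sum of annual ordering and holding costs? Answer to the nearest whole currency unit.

Annual demand D = 780 × 12 = 9,360.
Q* = √(2DS/H) = √(2 × 9,360 × 134 / 7.26) ≈ 587.81.
At Q*, ordering cost (D/Q*)S equals holding cost (Q*/2)H, each = √(DSH/2).
Minimum total = √(2DSH) = √(2 × 9,360 × 134 × 7.26) ≈ 4267.501.

TC* ≈ €4,268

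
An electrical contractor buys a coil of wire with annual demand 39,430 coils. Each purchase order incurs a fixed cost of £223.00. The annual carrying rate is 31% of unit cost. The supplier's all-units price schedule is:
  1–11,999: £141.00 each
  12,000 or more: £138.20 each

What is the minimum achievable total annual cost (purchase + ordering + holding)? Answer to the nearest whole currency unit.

TC* ≈ £5,587,355

Holding cost per unit per year at price C is H = 0.31·C.
Candidates are each tier's EOQ (if it falls in that tier) and each price-break quantity.
EOQ at £141.00 = 634.3 (feasible in tier 1): TC = 39,430×£141.00 + (39,430/634.3)×223 + (634.3/2)×0.31×£141.00 = £5,587,354.98.
EOQ at £138.20 = 640.7 < 12000, so use break Q=12000: TC = 39,430×£138.20 + (39,430/12000.0)×223 + (12000.0/2)×0.31×£138.20 = £5,707,010.74.
Lowest total cost among the candidates is at Q = 634.3.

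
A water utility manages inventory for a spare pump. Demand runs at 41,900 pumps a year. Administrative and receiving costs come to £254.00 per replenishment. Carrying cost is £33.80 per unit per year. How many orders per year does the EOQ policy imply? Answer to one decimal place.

N ≈ 52.8 orders per year

EOQ = √(2DS/H) = √(2 × 41,900 × 254 / 33.8) ≈ 793.56.
Orders per year = D / Q* = 41,900 / 793.56 ≈ 52.800.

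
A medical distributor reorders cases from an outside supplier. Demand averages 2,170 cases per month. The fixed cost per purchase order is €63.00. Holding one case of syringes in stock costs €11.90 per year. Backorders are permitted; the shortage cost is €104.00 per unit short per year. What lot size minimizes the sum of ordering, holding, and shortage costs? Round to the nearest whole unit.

Q* ≈ 554 cases

Annual demand D = 2,170 × 12 = 26,040.
With planned backorders, Q* = √(2DS/H) · √((H+B)/B).
√(2DS/H) = √(2 × 26,040 × 63 / 11.9) = 525.088.
√((H+B)/B) = √((11.9+104)/104) = 1.0557.
Q* ≈ 554.316.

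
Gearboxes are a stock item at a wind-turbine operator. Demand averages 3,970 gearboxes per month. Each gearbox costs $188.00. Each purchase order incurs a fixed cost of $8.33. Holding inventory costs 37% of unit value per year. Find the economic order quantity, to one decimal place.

Annual demand D = 3,970 × 12 = 47,640.
Holding cost H = 0.37 × $188.00 = $69.5600 per unit per year.
EOQ = √(2DS / H) = √(2 × 47,640 × 8.33 / 69.56).
= √(793,682.4 / 69.56) = √11,410.0403 ≈ 106.818.

Q* ≈ 106.8 gearboxes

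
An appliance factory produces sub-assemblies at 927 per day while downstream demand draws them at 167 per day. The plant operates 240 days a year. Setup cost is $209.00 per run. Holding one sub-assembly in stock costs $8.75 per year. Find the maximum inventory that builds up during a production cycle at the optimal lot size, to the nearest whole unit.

Annual demand D = 167 × 240 = 40,080.
Production build-up factor (1 − d/p) = 1 − 167/927 = 0.8198.
Q* = √(2DS / (H(1 − d/p))) = √(2 × 40,080 × 209 / (8.75 × 0.8198)).
= √(16,753,440 / 7.1737) ≈ 1528.203.
Maximum inventory = Q*(1 − d/p) = 1528.203 × 0.8198 ≈ 1252.896.

I_max ≈ 1,253 sub-assemblies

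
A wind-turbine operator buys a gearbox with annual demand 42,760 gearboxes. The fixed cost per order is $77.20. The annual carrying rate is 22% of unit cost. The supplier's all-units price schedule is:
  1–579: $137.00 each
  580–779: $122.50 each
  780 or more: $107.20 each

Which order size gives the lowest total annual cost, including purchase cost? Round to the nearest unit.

Holding cost per unit per year at price C is H = 0.22·C.
Evaluate total cost at each tier's feasible EOQ or, if the EOQ is below the tier, at the tier's minimum quantity.
EOQ at $137.00 = 468.0 (feasible in tier 1): TC = 42,760×$137.00 + (42,760/468.0)×77.2 + (468.0/2)×0.22×$137.00 = $5,872,226.33.
EOQ at $122.50 = 495.0 < 580, so use break Q=580: TC = 42,760×$122.50 + (42,760/580.0)×77.2 + (580.0/2)×0.22×$122.50 = $5,251,607.00.
EOQ at $107.20 = 529.1 < 780, so use break Q=780: TC = 42,760×$107.20 + (42,760/780.0)×77.2 + (780.0/2)×0.22×$107.20 = $4,597,301.90.
Lowest total cost is $4,597,301.90 at Q = 780.0.

Q* ≈ 780 gearboxes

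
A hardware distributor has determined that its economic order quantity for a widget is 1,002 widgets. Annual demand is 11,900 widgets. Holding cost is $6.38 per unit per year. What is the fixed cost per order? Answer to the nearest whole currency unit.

S ≈ $269

The basic EOQ model gives Q* = √(2DS/H); rearrange for the unknown.
From Q* = √(2DS/H): S = Q*²H / (2D) = 1,002² × 6.38 / (2 × 11,900) = 269.1406.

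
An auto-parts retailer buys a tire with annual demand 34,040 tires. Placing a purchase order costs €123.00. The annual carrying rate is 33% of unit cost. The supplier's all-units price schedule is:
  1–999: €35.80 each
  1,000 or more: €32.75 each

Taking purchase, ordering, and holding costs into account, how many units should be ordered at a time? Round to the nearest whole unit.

Q* ≈ 1,000 tires

Holding cost per unit per year at price C is H = 0.33·C.
Candidates are each tier's EOQ (if it falls in that tier) and each price-break quantity.
EOQ at €35.80 = 841.9 (feasible in tier 1): TC = 34,040×€35.80 + (34,040/841.9)×123 + (841.9/2)×0.33×€35.80 = €1,228,578.28.
EOQ at €32.75 = 880.2 < 1000, so use break Q=1000: TC = 34,040×€32.75 + (34,040/1000.0)×123 + (1000.0/2)×0.33×€32.75 = €1,124,400.67.
Lowest total cost is €1,124,400.67 at Q = 1000.0.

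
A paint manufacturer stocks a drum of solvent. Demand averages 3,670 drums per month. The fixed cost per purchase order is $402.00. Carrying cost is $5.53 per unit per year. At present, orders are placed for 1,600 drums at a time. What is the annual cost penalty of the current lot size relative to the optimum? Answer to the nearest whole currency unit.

Extra cost ≈ $1,496 per year

Annual demand D = 3,670 × 12 = 44,040.
EOQ = √(2DS/H) = √(2 × 44,040 × 402 / 5.53) ≈ 2530.40.
Cost at Q* = (D/Q*)S + (Q*/2)H = √(2DSH) ≈ $13,993.11.
Cost at Q = 1,600: (44,040/1,600)×402 + (1,600/2)×5.53 = $11,065.05 + $4,424.00 = $15,489.05.
Excess = $15,489.05 − $13,993.11 = $1,495.94.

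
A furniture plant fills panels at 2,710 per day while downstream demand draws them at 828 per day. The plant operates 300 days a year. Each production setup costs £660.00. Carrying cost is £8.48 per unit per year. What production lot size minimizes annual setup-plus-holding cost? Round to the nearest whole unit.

Q* ≈ 7,462 panels

Annual demand D = 828 × 300 = 248,400.
Production build-up factor (1 − d/p) = 1 − 828/2,710 = 0.6945.
Q* = √(2DS / (H(1 − d/p))) = √(2 × 248,400 × 660 / (8.48 × 0.6945)).
= √(327,888,000 / 5.8891) ≈ 7461.732.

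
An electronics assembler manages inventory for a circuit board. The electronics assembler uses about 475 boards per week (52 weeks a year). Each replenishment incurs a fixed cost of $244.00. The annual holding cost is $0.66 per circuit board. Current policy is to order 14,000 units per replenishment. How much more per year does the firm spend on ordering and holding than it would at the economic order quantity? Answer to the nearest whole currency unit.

Annual demand D = 475 × 52 = 24,700.
EOQ = √(2DS/H) = √(2 × 24,700 × 244 / 0.66) ≈ 4273.53.
Cost at Q* = (D/Q*)S + (Q*/2)H = √(2DSH) ≈ $2,820.53.
Cost at Q = 14,000: (24,700/14,000)×244 + (14,000/2)×0.66 = $430.49 + $4,620.00 = $5,050.49.
Excess = $5,050.49 − $2,820.53 = $2,229.96.

Extra cost ≈ $2,230 per year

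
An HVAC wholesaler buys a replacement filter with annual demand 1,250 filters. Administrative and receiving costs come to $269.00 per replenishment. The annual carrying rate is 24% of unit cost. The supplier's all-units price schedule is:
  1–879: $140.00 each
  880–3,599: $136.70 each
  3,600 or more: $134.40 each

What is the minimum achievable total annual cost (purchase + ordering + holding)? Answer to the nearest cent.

Holding cost per unit per year at price C is H = 0.24·C.
Evaluate total cost at each tier's feasible EOQ or, if the EOQ is below the tier, at the tier's minimum quantity.
EOQ at $140.00 = 141.5 (feasible in tier 1): TC = 1,250×$140.00 + (1,250/141.5)×269 + (141.5/2)×0.24×$140.00 = $179,753.53.
EOQ at $136.70 = 143.2 < 880, so use break Q=880: TC = 1,250×$136.70 + (1,250/880.0)×269 + (880.0/2)×0.24×$136.70 = $185,692.62.
EOQ at $134.40 = 144.4 < 3600, so use break Q=3600: TC = 1,250×$134.40 + (1,250/3600.0)×269 + (3600.0/2)×0.24×$134.40 = $226,154.20.
Lowest total cost among the candidates is at Q = 141.5.

TC* ≈ $179,753.53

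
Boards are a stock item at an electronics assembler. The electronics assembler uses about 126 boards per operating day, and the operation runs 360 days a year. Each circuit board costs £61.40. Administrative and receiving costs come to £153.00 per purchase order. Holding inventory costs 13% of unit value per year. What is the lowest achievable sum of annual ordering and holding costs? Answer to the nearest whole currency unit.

Annual demand D = 126 × 360 = 45,360.
Holding cost H = 0.13 × £61.40 = £7.9820 per unit per year.
Q* = √(2DS/H) = √(2 × 45,360 × 153 / 7.982) ≈ 1318.69.
At the optimum the two cost components are equal, so total cost = 2·(Q*/2)H = Q*·H.
Minimum total = √(2DSH) = √(2 × 45,360 × 153 × 7.982) ≈ 10525.751.

TC* ≈ £10,526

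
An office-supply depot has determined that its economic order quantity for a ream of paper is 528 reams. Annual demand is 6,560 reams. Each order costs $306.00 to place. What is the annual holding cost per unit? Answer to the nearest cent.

H ≈ $14.40

Squaring Q* = √(2DS/H) gives Q*² = 2DS/H.
From Q* = √(2DS/H): H = 2DS / Q*² = 2 × 6,560 × 306 / 528² = 14.4008.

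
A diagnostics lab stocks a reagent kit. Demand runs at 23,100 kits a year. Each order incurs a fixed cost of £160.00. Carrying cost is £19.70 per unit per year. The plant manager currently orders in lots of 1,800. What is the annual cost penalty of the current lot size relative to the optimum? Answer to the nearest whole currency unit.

EOQ = √(2DS/H) = √(2 × 23,100 × 160 / 19.7) ≈ 612.56.
Cost at Q* = (D/Q*)S + (Q*/2)H = √(2DSH) ≈ £12,067.41.
Cost at Q = 1,800: (23,100/1,800)×160 + (1,800/2)×19.7 = £2,053.33 + £17,730.00 = £19,783.33.
Excess = £19,783.33 − £12,067.41 = £7,715.92.

Extra cost ≈ £7,716 per year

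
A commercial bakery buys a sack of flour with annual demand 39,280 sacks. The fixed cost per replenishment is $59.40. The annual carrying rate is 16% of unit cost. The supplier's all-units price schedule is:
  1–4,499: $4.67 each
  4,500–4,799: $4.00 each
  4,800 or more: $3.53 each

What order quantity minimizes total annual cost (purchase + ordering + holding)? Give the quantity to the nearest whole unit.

Q* ≈ 4,800 sacks

Holding cost per unit per year at price C is H = 0.16·C.
Candidates are each tier's EOQ (if it falls in that tier) and each price-break quantity.
EOQ at $4.67 = 2499.1 (feasible in tier 1): TC = 39,280×$4.67 + (39,280/2499.1)×59.4 + (2499.1/2)×0.16×$4.67 = $185,304.89.
EOQ at $4.00 = 2700.2 < 4500, so use break Q=4500: TC = 39,280×$4.00 + (39,280/4500.0)×59.4 + (4500.0/2)×0.16×$4.00 = $159,078.50.
EOQ at $3.53 = 2874.4 < 4800, so use break Q=4800: TC = 39,280×$3.53 + (39,280/4800.0)×59.4 + (4800.0/2)×0.16×$3.53 = $140,500.01.
Lowest total cost is $140,500.01 at Q = 4800.0.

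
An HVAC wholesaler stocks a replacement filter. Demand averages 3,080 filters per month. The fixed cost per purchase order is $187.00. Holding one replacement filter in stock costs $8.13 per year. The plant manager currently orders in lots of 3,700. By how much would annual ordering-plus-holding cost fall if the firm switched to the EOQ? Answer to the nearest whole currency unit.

Extra cost ≈ $6,307 per year

Annual demand D = 3,080 × 12 = 36,960.
EOQ = √(2DS/H) = √(2 × 36,960 × 187 / 8.13) ≈ 1303.94.
Cost at Q* = (D/Q*)S + (Q*/2)H = √(2DSH) ≈ $10,601.01.
Cost at Q = 3,700: (36,960/3,700)×187 + (3,700/2)×8.13 = $1,867.98 + $15,040.50 = $16,908.48.
Excess = $16,908.48 − $10,601.01 = $6,307.47.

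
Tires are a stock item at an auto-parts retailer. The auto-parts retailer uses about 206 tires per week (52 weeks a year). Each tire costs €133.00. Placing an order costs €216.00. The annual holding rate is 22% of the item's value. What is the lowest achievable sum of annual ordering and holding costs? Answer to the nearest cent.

TC* ≈ €11,636.28

Annual demand D = 206 × 52 = 10,712.
Holding cost H = 0.22 × €133.00 = €29.2600 per unit per year.
Q* = √(2DS/H) = √(2 × 10,712 × 216 / 29.26) ≈ 397.69.
At Q*, ordering cost (D/Q*)S equals holding cost (Q*/2)H, each = √(DSH/2).
Minimum total = √(2DSH) = √(2 × 10,712 × 216 × 29.26) ≈ 11636.284.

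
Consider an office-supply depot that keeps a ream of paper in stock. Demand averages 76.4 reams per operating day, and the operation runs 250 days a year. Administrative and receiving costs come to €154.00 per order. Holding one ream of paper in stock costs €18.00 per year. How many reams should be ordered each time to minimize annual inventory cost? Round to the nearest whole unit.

Q* ≈ 572 reams

Annual demand D = 76.4 × 250 = 19,100.
EOQ = √(2DS / H) = √(2 × 19,100 × 154 / 18).
= √(5,882,800 / 18) = √326,822.2222 ≈ 571.684.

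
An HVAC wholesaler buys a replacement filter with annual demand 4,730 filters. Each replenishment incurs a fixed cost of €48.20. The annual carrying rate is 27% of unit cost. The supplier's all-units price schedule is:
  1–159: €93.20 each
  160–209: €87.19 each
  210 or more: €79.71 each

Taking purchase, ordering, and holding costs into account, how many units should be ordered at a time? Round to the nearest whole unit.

Q* ≈ 210 filters

Holding cost per unit per year at price C is H = 0.27·C.
Evaluate total cost at each tier's feasible EOQ or, if the EOQ is below the tier, at the tier's minimum quantity.
EOQ at €93.20 = 134.6 (feasible in tier 1): TC = 4,730×€93.20 + (4,730/134.6)×48.2 + (134.6/2)×0.27×€93.20 = €444,223.34.
EOQ at €87.19 = 139.2 < 160, so use break Q=160: TC = 4,730×€87.19 + (4,730/160.0)×48.2 + (160.0/2)×0.27×€87.19 = €415,716.92.
EOQ at €79.71 = 145.6 < 210, so use break Q=210: TC = 4,730×€79.71 + (4,730/210.0)×48.2 + (210.0/2)×0.27×€79.71 = €380,373.73.
Lowest total cost is €380,373.73 at Q = 210.0.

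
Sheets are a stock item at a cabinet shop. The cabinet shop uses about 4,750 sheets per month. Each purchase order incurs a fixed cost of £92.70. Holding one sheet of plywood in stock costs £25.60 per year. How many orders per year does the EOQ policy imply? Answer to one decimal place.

N ≈ 88.7 orders per year

Annual demand D = 4,750 × 12 = 57,000.
The optimal lot size = √(2DS/H) = √(2 × 57,000 × 92.7 / 25.6) ≈ 642.50.
Orders per year = D / Q* = 57,000 / 642.50 ≈ 88.716.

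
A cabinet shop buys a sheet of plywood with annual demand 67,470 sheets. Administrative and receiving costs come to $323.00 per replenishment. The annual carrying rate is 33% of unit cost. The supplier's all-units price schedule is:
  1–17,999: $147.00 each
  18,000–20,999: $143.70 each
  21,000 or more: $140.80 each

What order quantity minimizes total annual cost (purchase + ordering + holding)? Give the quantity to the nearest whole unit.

Holding cost per unit per year at price C is H = 0.33·C.
Candidates are each tier's EOQ (if it falls in that tier) and each price-break quantity.
EOQ at $147.00 = 947.9 (feasible in tier 1): TC = 67,470×$147.00 + (67,470/947.9)×323 + (947.9/2)×0.33×$147.00 = $9,964,071.94.
EOQ at $143.70 = 958.7 < 18000, so use break Q=18000: TC = 67,470×$143.70 + (67,470/18000.0)×323 + (18000.0/2)×0.33×$143.70 = $10,123,438.71.
EOQ at $140.80 = 968.5 < 21000, so use break Q=21000: TC = 67,470×$140.80 + (67,470/21000.0)×323 + (21000.0/2)×0.33×$140.80 = $9,988,685.75.
Lowest total cost is $9,964,071.94 at Q = 947.9.

Q* ≈ 948 sheets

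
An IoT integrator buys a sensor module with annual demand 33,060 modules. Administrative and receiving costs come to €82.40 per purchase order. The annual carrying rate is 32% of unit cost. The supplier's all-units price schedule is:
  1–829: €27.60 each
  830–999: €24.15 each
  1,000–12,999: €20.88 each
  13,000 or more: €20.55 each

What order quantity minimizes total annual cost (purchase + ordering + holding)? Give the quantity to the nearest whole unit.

Holding cost per unit per year at price C is H = 0.32·C.
Candidates are each tier's EOQ (if it falls in that tier) and each price-break quantity.
EOQ at €27.60 = 785.4 (feasible in tier 1): TC = 33,060×€27.60 + (33,060/785.4)×82.4 + (785.4/2)×0.32×€27.60 = €919,392.81.
EOQ at €24.15 = 839.6 (feasible in tier 2): TC = 33,060×€24.15 + (33,060/839.6)×82.4 + (839.6/2)×0.32×€24.15 = €804,887.79.
EOQ at €20.88 = 903.0 < 1000, so use break Q=1000: TC = 33,060×€20.88 + (33,060/1000.0)×82.4 + (1000.0/2)×0.32×€20.88 = €696,357.74.
EOQ at €20.55 = 910.2 < 13000, so use break Q=13000: TC = 33,060×€20.55 + (33,060/13000.0)×82.4 + (13000.0/2)×0.32×€20.55 = €722,336.55.
Lowest total cost is €696,357.74 at Q = 1000.0.

Q* ≈ 1,000 modules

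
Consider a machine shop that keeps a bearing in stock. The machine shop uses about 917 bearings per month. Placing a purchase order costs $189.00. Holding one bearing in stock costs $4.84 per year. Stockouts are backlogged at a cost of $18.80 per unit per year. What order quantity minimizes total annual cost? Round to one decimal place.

Annual demand D = 917 × 12 = 11,004.
With planned backorders, Q* = √(2DS/H) · √((H+B)/B).
√(2DS/H) = √(2 × 11,004 × 189 / 4.84) = 927.040.
√((H+B)/B) = √((4.84+18.8)/18.8) = 1.1214.
Q* ≈ 1039.545.

Q* ≈ 1,039.5 bearings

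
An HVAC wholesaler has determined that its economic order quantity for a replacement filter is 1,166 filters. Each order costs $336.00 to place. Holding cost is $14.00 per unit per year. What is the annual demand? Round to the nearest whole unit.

D ≈ 28,324 filters per year

The basic EOQ model gives Q* = √(2DS/H); rearrange for the unknown.
From Q* = √(2DS/H): D = Q*²H / (2S) = 1,166² × 14 / (2 × 336) = 28324.083.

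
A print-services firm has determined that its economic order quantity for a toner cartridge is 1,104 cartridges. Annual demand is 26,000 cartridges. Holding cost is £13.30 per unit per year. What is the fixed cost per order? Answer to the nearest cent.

The basic EOQ model gives Q* = √(2DS/H); rearrange for the unknown.
From Q* = √(2DS/H): S = Q*²H / (2D) = 1,104² × 13.3 / (2 × 26,000) = 311.7356.

S ≈ £311.74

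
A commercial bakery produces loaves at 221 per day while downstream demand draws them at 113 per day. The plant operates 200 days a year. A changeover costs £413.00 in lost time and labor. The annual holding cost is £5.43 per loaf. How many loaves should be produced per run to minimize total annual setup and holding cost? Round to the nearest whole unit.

Annual demand D = 113 × 200 = 22,600.
Production build-up factor (1 − d/p) = 1 − 113/221 = 0.4887.
Q* = √(2DS / (H(1 − d/p))) = √(2 × 22,600 × 413 / (5.43 × 0.4887)).
= √(18,667,600 / 2.6536) ≈ 2652.336.

Q* ≈ 2,652 loaves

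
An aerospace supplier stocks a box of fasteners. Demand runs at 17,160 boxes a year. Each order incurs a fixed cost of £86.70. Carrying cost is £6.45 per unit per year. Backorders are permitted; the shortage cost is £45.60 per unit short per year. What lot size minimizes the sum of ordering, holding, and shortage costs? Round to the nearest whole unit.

With planned backorders, Q* = √(2DS/H) · √((H+B)/B).
√(2DS/H) = √(2 × 17,160 × 86.7 / 6.45) = 679.209.
√((H+B)/B) = √((6.45+45.6)/45.6) = 1.0684.
Q* ≈ 725.657.

Q* ≈ 726 boxes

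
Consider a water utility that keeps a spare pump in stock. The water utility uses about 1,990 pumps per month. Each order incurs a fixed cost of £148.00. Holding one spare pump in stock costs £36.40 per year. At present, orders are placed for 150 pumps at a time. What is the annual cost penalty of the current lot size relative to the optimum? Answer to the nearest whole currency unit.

Annual demand D = 1,990 × 12 = 23,880.
EOQ = √(2DS/H) = √(2 × 23,880 × 148 / 36.4) ≈ 440.67.
Cost at Q* = (D/Q*)S + (Q*/2)H = √(2DSH) ≈ £16,040.35.
Cost at Q = 150: (23,880/150)×148 + (150/2)×36.4 = £23,561.60 + £2,730.00 = £26,291.60.
Excess = £26,291.60 − £16,040.35 = £10,251.25.

Extra cost ≈ £10,251 per year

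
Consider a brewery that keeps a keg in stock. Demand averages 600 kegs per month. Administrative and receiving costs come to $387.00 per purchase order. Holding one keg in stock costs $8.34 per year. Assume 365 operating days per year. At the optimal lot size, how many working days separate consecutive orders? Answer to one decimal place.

T ≈ 41.4 days

Annual demand D = 600 × 12 = 7,200.
The optimal lot size = √(2DS/H) = √(2 × 7,200 × 387 / 8.34) ≈ 817.44.
Cycle time = Q*/D × 365 = 817.44 / 7,200 × 365 ≈ 41.439 days.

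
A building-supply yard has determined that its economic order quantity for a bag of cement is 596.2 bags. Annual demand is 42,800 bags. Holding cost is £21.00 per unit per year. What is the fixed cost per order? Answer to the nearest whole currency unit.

S ≈ £87

Invert the EOQ relation Q*² = 2DS/H.
From Q* = √(2DS/H): S = Q*²H / (2D) = 596.2² × 21 / (2 × 42,800) = 87.2026.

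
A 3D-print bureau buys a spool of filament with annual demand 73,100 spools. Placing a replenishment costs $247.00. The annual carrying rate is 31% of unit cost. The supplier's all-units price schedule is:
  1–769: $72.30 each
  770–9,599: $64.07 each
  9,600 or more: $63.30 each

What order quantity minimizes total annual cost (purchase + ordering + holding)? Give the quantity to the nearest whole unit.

Q* ≈ 1,348 spools

Holding cost per unit per year at price C is H = 0.31·C.
For each price level, check whether its EOQ is feasible; otherwise the best quantity at that price is the breakpoint.
Tier 1 ($72.30): EOQ = 1269.3 exceeds tier's upper bound 769, so this tier is dominated.
EOQ at $64.07 = 1348.4 (feasible in tier 2): TC = 73,100×$64.07 + (73,100/1348.4)×247 + (1348.4/2)×0.31×$64.07 = $4,710,298.22.
EOQ at $63.30 = 1356.6 < 9600, so use break Q=9600: TC = 73,100×$63.30 + (73,100/9600.0)×247 + (9600.0/2)×0.31×$63.30 = $4,723,301.20.
Lowest total cost is $4,710,298.22 at Q = 1348.4.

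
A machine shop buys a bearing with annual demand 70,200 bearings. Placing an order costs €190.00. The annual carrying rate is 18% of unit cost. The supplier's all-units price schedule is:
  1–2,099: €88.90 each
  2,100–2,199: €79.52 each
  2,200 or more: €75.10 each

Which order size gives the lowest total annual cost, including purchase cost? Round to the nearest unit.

Holding cost per unit per year at price C is H = 0.18·C.
For each price level, check whether its EOQ is feasible; otherwise the best quantity at that price is the breakpoint.
EOQ at €88.90 = 1291.1 (feasible in tier 1): TC = 70,200×€88.90 + (70,200/1291.1)×190 + (1291.1/2)×0.18×€88.90 = €6,261,440.82.
EOQ at €79.52 = 1365.2 < 2100, so use break Q=2100: TC = 70,200×€79.52 + (70,200/2100.0)×190 + (2100.0/2)×0.18×€79.52 = €5,603,684.71.
EOQ at €75.10 = 1404.8 < 2200, so use break Q=2200: TC = 70,200×€75.10 + (70,200/2200.0)×190 + (2200.0/2)×0.18×€75.10 = €5,292,952.53.
Lowest total cost is €5,292,952.53 at Q = 2200.0.

Q* ≈ 2,200 bearings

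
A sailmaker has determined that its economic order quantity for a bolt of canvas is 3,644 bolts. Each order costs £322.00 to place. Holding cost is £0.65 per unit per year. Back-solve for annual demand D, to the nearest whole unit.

Invert the EOQ relation Q*² = 2DS/H.
From Q* = √(2DS/H): D = Q*²H / (2S) = 3,644² × 0.65 / (2 × 322) = 13402.451.

D ≈ 13,402 bolts per year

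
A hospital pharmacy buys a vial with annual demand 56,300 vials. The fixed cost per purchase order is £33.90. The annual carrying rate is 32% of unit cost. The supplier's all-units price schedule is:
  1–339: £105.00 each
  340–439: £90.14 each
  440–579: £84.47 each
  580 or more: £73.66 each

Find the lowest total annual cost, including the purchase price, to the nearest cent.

Holding cost per unit per year at price C is H = 0.32·C.
Candidates are each tier's EOQ (if it falls in that tier) and each price-break quantity.
EOQ at £105.00 = 337.1 (feasible in tier 1): TC = 56,300×£105.00 + (56,300/337.1)×33.9 + (337.1/2)×0.32×£105.00 = £5,922,825.01.
EOQ at £90.14 = 363.8 (feasible in tier 2): TC = 56,300×£90.14 + (56,300/363.8)×33.9 + (363.8/2)×0.32×£90.14 = £5,085,375.08.
EOQ at £84.47 = 375.8 < 440, so use break Q=440: TC = 56,300×£84.47 + (56,300/440.0)×33.9 + (440.0/2)×0.32×£84.47 = £4,765,945.35.
EOQ at £73.66 = 402.4 < 580, so use break Q=580: TC = 56,300×£73.66 + (56,300/580.0)×33.9 + (580.0/2)×0.32×£73.66 = £4,157,184.29.
Lowest total cost among the candidates is at Q = 580.0.

TC* ≈ £4,157,184.29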